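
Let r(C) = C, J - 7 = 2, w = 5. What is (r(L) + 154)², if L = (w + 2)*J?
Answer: 47089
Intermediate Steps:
J = 9 (J = 7 + 2 = 9)
L = 63 (L = (5 + 2)*9 = 7*9 = 63)
(r(L) + 154)² = (63 + 154)² = 217² = 47089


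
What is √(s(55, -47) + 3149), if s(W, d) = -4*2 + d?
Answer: √3094 ≈ 55.624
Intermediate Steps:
s(W, d) = -8 + d
√(s(55, -47) + 3149) = √((-8 - 47) + 3149) = √(-55 + 3149) = √3094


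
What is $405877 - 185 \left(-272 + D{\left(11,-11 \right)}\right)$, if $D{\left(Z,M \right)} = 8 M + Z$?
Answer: $470442$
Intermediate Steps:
$D{\left(Z,M \right)} = Z + 8 M$
$405877 - 185 \left(-272 + D{\left(11,-11 \right)}\right) = 405877 - 185 \left(-272 + \left(11 + 8 \left(-11\right)\right)\right) = 405877 - 185 \left(-272 + \left(11 - 88\right)\right) = 405877 - 185 \left(-272 - 77\right) = 405877 - -64565 = 405877 + 64565 = 470442$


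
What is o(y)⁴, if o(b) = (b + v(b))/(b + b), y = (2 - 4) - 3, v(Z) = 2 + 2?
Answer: 1/10000 ≈ 0.00010000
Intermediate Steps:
v(Z) = 4
y = -5 (y = -2 - 3 = -5)
o(b) = (4 + b)/(2*b) (o(b) = (b + 4)/(b + b) = (4 + b)/((2*b)) = (4 + b)*(1/(2*b)) = (4 + b)/(2*b))
o(y)⁴ = ((½)*(4 - 5)/(-5))⁴ = ((½)*(-⅕)*(-1))⁴ = (⅒)⁴ = 1/10000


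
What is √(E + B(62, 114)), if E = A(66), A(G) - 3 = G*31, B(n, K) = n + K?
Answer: 5*√89 ≈ 47.170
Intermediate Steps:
B(n, K) = K + n
A(G) = 3 + 31*G (A(G) = 3 + G*31 = 3 + 31*G)
E = 2049 (E = 3 + 31*66 = 3 + 2046 = 2049)
√(E + B(62, 114)) = √(2049 + (114 + 62)) = √(2049 + 176) = √2225 = 5*√89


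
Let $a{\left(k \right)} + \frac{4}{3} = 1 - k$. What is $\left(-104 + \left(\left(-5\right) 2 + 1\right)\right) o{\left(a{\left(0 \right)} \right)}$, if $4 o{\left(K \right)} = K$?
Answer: $\frac{113}{12} \approx 9.4167$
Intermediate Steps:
$a{\left(k \right)} = - \frac{1}{3} - k$ ($a{\left(k \right)} = - \frac{4}{3} - \left(-1 + k\right) = - \frac{1}{3} - k$)
$o{\left(K \right)} = \frac{K}{4}$
$\left(-104 + \left(\left(-5\right) 2 + 1\right)\right) o{\left(a{\left(0 \right)} \right)} = \left(-104 + \left(\left(-5\right) 2 + 1\right)\right) \frac{- \frac{1}{3} - 0}{4} = \left(-104 + \left(-10 + 1\right)\right) \frac{- \frac{1}{3} + 0}{4} = \left(-104 - 9\right) \frac{1}{4} \left(- \frac{1}{3}\right) = \left(-113\right) \left(- \frac{1}{12}\right) = \frac{113}{12}$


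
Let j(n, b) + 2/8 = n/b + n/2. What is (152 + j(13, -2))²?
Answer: 368449/16 ≈ 23028.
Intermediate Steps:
j(n, b) = -¼ + n/2 + n/b (j(n, b) = -¼ + (n/b + n/2) = -¼ + (n/2 + n/b) = -¼ + n/2 + n/b)
(152 + j(13, -2))² = (152 + (-¼ + (½)*13 + 13/(-2)))² = (152 + (-¼ + 13/2 + 13*(-½)))² = (152 + (-¼ + 13/2 - 13/2))² = (152 - ¼)² = (607/4)² = 368449/16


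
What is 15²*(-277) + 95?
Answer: -62230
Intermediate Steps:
15²*(-277) + 95 = 225*(-277) + 95 = -62325 + 95 = -62230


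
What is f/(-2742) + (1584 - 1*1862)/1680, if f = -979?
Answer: 73537/383880 ≈ 0.19156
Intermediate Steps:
f/(-2742) + (1584 - 1*1862)/1680 = -979/(-2742) + (1584 - 1*1862)/1680 = -979*(-1/2742) + (1584 - 1862)*(1/1680) = 979/2742 - 278*1/1680 = 979/2742 - 139/840 = 73537/383880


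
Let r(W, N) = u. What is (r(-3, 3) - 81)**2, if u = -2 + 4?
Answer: 6241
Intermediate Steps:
u = 2
r(W, N) = 2
(r(-3, 3) - 81)**2 = (2 - 81)**2 = (-79)**2 = 6241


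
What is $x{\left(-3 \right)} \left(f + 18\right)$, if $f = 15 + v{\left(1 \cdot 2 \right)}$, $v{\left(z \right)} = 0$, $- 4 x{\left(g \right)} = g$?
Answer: $\frac{99}{4} \approx 24.75$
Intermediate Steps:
$x{\left(g \right)} = - \frac{g}{4}$
$f = 15$ ($f = 15 + 0 = 15$)
$x{\left(-3 \right)} \left(f + 18\right) = \left(- \frac{1}{4}\right) \left(-3\right) \left(15 + 18\right) = \frac{3}{4} \cdot 33 = \frac{99}{4}$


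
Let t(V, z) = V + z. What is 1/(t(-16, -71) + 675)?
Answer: 1/588 ≈ 0.0017007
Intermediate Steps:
1/(t(-16, -71) + 675) = 1/((-16 - 71) + 675) = 1/(-87 + 675) = 1/588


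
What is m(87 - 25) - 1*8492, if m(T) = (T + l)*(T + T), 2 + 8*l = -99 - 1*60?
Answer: -6599/2 ≈ -3299.5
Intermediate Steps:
l = -161/8 (l = -¼ + (-99 - 1*60)/8 = -¼ + (-99 - 60)/8 = -¼ + (⅛)*(-159) = -¼ - 159/8 = -161/8 ≈ -20.125)
m(T) = 2*T*(-161/8 + T) (m(T) = (T - 161/8)*(T + T) = (-161/8 + T)*(2*T) = 2*T*(-161/8 + T))
m(87 - 25) - 1*8492 = (87 - 25)*(-161 + 8*(87 - 25))/4 - 1*8492 = (¼)*62*(-161 + 8*62) - 8492 = (¼)*62*(-161 + 496) - 8492 = (¼)*62*335 - 8492 = 10385/2 - 8492 = -6599/2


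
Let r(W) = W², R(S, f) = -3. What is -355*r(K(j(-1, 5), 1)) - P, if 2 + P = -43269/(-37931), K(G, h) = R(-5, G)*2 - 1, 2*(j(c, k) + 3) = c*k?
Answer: -659777152/37931 ≈ -17394.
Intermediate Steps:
j(c, k) = -3 + c*k/2 (j(c, k) = -3 + (c*k)/2 = -3 + c*k/2)
K(G, h) = -7 (K(G, h) = -3*2 - 1 = -6 - 1 = -7)
P = -32593/37931 (P = -2 - 43269/(-37931) = -2 - 43269*(-1/37931) = -2 + 43269/37931 = -32593/37931 ≈ -0.85927)
-355*r(K(j(-1, 5), 1)) - P = -355*(-7)² - 1*(-32593/37931) = -355*49 + 32593/37931 = -17395 + 32593/37931 = -659777152/37931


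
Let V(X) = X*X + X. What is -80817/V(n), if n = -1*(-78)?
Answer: -341/26 ≈ -13.115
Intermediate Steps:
n = 78
V(X) = X + X**2 (V(X) = X**2 + X = X + X**2)
-80817/V(n) = -80817*1/(78*(1 + 78)) = -80817/(78*79) = -80817/6162 = -80817*1/6162 = -341/26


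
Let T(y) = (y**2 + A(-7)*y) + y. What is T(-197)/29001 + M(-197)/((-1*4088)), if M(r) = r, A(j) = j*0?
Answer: 23365579/16936584 ≈ 1.3796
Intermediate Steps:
A(j) = 0
T(y) = y + y**2 (T(y) = (y**2 + 0*y) + y = (y**2 + 0) + y = y**2 + y = y + y**2)
T(-197)/29001 + M(-197)/((-1*4088)) = -197*(1 - 197)/29001 - 197/((-1*4088)) = -197*(-196)*(1/29001) - 197/(-4088) = 38612*(1/29001) - 197*(-1/4088) = 5516/4143 + 197/4088 = 23365579/16936584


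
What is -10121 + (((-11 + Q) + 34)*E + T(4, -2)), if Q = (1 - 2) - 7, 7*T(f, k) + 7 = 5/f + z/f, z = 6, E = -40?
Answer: -300205/28 ≈ -10722.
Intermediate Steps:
T(f, k) = -1 + 11/(7*f) (T(f, k) = -1 + (5/f + 6/f)/7 = -1 + (11/f)/7 = -1 + 11/(7*f))
Q = -8 (Q = -1 - 7 = -8)
-10121 + (((-11 + Q) + 34)*E + T(4, -2)) = -10121 + (((-11 - 8) + 34)*(-40) + (11/7 - 1*4)/4) = -10121 + ((-19 + 34)*(-40) + (11/7 - 4)/4) = -10121 + (15*(-40) + (¼)*(-17/7)) = -10121 + (-600 - 17/28) = -10121 - 16817/28 = -300205/28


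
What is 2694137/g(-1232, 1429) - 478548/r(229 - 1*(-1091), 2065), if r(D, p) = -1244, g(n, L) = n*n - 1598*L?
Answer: 90770327759/238138298 ≈ 381.17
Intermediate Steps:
g(n, L) = n² - 1598*L
2694137/g(-1232, 1429) - 478548/r(229 - 1*(-1091), 2065) = 2694137/((-1232)² - 1598*1429) - 478548/(-1244) = 2694137/(1517824 - 2283542) - 478548*(-1/1244) = 2694137/(-765718) + 119637/311 = 2694137*(-1/765718) + 119637/311 = -2694137/765718 + 119637/311 = 90770327759/238138298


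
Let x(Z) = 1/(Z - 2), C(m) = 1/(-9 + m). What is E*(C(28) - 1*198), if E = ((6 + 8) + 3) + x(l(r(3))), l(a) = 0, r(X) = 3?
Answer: -124113/38 ≈ -3266.1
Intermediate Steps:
x(Z) = 1/(-2 + Z)
E = 33/2 (E = ((6 + 8) + 3) + 1/(-2 + 0) = (14 + 3) + 1/(-2) = 17 - ½ = 33/2 ≈ 16.500)
E*(C(28) - 1*198) = 33*(1/(-9 + 28) - 1*198)/2 = 33*(1/19 - 198)/2 = (33/2)*(-3761/19) = -124113/38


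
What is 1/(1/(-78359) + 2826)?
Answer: 78359/221442533 ≈ 0.00035386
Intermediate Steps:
1/(1/(-78359) + 2826) = 1/(-1/78359 + 2826) = 1/(221442533/78359) = 78359/221442533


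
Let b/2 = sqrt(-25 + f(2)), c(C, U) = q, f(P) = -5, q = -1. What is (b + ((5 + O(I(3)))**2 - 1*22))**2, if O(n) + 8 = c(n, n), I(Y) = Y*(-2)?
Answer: 4*(-3 + I*sqrt(30))**2 ≈ -84.0 - 131.45*I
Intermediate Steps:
I(Y) = -2*Y
c(C, U) = -1
O(n) = -9 (O(n) = -8 - 1 = -9)
b = 2*I*sqrt(30) (b = 2*sqrt(-25 - 5) = 2*sqrt(-30) = 2*(I*sqrt(30)) = 2*I*sqrt(30) ≈ 10.954*I)
(b + ((5 + O(I(3)))**2 - 1*22))**2 = (2*I*sqrt(30) + ((5 - 9)**2 - 1*22))**2 = (2*I*sqrt(30) + ((-4)**2 - 22))**2 = (2*I*sqrt(30) + (16 - 22))**2 = (2*I*sqrt(30) - 6)**2 = (-6 + 2*I*sqrt(30))**2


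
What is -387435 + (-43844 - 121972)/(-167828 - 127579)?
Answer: -1816680083/4689 ≈ -3.8743e+5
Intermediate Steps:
-387435 + (-43844 - 121972)/(-167828 - 127579) = -387435 - 165816/(-295407) = -387435 - 165816*(-1/295407) = -387435 + 2632/4689 = -1816680083/4689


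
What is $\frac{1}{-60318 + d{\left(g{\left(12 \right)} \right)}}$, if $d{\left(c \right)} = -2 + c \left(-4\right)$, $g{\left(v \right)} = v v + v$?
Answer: $- \frac{1}{60944} \approx -1.6409 \cdot 10^{-5}$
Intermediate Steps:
$g{\left(v \right)} = v + v^{2}$ ($g{\left(v \right)} = v^{2} + v = v + v^{2}$)
$d{\left(c \right)} = -2 - 4 c$
$\frac{1}{-60318 + d{\left(g{\left(12 \right)} \right)}} = \frac{1}{-60318 - \left(2 + 4 \cdot 12 \left(1 + 12\right)\right)} = \frac{1}{-60318 - \left(2 + 4 \cdot 12 \cdot 13\right)} = \frac{1}{-60318 - 626} = \frac{1}{-60944} = - \frac{1}{60944}$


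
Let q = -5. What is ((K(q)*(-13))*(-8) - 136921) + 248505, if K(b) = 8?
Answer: 112416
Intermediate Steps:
((K(q)*(-13))*(-8) - 136921) + 248505 = ((8*(-13))*(-8) - 136921) + 248505 = (-104*(-8) - 136921) + 248505 = (832 - 136921) + 248505 = -136089 + 248505 = 112416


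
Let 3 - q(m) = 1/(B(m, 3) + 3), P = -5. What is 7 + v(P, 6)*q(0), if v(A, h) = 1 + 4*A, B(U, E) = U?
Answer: -131/3 ≈ -43.667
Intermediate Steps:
q(m) = 3 - 1/(3 + m) (q(m) = 3 - 1/(m + 3) = 3 - 1/(3 + m))
7 + v(P, 6)*q(0) = 7 + (1 + 4*(-5))*((8 + 3*0)/(3 + 0)) = 7 + (1 - 20)*((8 + 0)/3) = 7 - 19*8/3 = 7 - 152/3 = -131/3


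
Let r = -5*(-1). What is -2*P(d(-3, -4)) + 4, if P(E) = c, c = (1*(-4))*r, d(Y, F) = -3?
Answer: 44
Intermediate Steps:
r = 5
c = -20 (c = (1*(-4))*5 = -4*5 = -20)
P(E) = -20
-2*P(d(-3, -4)) + 4 = -2*(-20) + 4 = 40 + 4 = 44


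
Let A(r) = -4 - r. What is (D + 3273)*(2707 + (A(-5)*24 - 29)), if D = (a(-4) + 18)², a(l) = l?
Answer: 9373238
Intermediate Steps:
D = 196 (D = (-4 + 18)² = 14² = 196)
(D + 3273)*(2707 + (A(-5)*24 - 29)) = (196 + 3273)*(2707 + ((-4 - 1*(-5))*24 - 29)) = 3469*(2707 + ((-4 + 5)*24 - 29)) = 3469*(2707 + (1*24 - 29)) = 3469*(2707 + (24 - 29)) = 3469*(2707 - 5) = 3469*2702 = 9373238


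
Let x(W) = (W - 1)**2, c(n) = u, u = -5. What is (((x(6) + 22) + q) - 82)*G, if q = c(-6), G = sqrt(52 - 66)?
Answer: -40*I*sqrt(14) ≈ -149.67*I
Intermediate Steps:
c(n) = -5
G = I*sqrt(14) (G = sqrt(-14) = I*sqrt(14) ≈ 3.7417*I)
q = -5
x(W) = (-1 + W)**2
(((x(6) + 22) + q) - 82)*G = ((((-1 + 6)**2 + 22) - 5) - 82)*(I*sqrt(14)) = (((5**2 + 22) - 5) - 82)*(I*sqrt(14)) = (((25 + 22) - 5) - 82)*(I*sqrt(14)) = ((47 - 5) - 82)*(I*sqrt(14)) = (42 - 82)*(I*sqrt(14)) = -40*I*sqrt(14)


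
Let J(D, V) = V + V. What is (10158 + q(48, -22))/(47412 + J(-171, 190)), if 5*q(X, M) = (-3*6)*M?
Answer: 25593/119480 ≈ 0.21420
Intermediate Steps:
J(D, V) = 2*V
q(X, M) = -18*M/5 (q(X, M) = ((-3*6)*M)/5 = (-18*M)/5 = -18*M/5)
(10158 + q(48, -22))/(47412 + J(-171, 190)) = (10158 - 18/5*(-22))/(47412 + 2*190) = (10158 + 396/5)/(47412 + 380) = (51186/5)/47792 = (51186/5)*(1/47792) = 25593/119480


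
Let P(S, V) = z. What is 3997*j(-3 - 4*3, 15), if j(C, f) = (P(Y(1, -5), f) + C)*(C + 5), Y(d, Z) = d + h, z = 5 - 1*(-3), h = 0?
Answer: 279790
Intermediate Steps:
z = 8 (z = 5 + 3 = 8)
Y(d, Z) = d (Y(d, Z) = d + 0 = d)
P(S, V) = 8
j(C, f) = (5 + C)*(8 + C) (j(C, f) = (8 + C)*(C + 5) = (8 + C)*(5 + C) = (5 + C)*(8 + C))
3997*j(-3 - 4*3, 15) = 3997*(40 + (-3 - 4*3)² + 13*(-3 - 4*3)) = 3997*(40 + (-3 - 12)² + 13*(-3 - 12)) = 3997*(40 + (-15)² + 13*(-15)) = 3997*(40 + 225 - 195) = 3997*70 = 279790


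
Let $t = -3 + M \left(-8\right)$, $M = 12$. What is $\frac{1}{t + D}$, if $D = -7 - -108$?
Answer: $\frac{1}{2} \approx 0.5$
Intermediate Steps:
$t = -99$ ($t = -3 + 12 \left(-8\right) = -3 - 96 = -99$)
$D = 101$ ($D = -7 + 108 = 101$)
$\frac{1}{t + D} = \frac{1}{-99 + 101} = \frac{1}{2}$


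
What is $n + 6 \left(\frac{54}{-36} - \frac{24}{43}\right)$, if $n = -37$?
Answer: $- \frac{2122}{43} \approx -49.349$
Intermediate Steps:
$n + 6 \left(\frac{54}{-36} - \frac{24}{43}\right) = -37 + 6 \left(\frac{54}{-36} - \frac{24}{43}\right) = -37 + 6 \left(54 \left(- \frac{1}{36}\right) - \frac{24}{43}\right) = -37 + 6 \left(- \frac{3}{2} - \frac{24}{43}\right) = -37 + 6 \left(- \frac{177}{86}\right) = -37 - \frac{531}{43} = - \frac{2122}{43}$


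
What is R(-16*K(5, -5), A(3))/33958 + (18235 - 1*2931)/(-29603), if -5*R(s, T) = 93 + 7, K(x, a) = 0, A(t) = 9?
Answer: -260142646/502629337 ≈ -0.51756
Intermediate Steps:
R(s, T) = -20 (R(s, T) = -(93 + 7)/5 = -⅕*100 = -20)
R(-16*K(5, -5), A(3))/33958 + (18235 - 1*2931)/(-29603) = -20/33958 + (18235 - 1*2931)/(-29603) = -20*1/33958 + (18235 - 2931)*(-1/29603) = -10/16979 + 15304*(-1/29603) = -10/16979 - 15304/29603 = -260142646/502629337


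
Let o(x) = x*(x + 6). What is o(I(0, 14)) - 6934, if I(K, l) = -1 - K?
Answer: -6939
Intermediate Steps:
o(x) = x*(6 + x)
o(I(0, 14)) - 6934 = (-1 - 1*0)*(6 + (-1 - 1*0)) - 6934 = (-1 + 0)*(6 + (-1 + 0)) - 6934 = -(6 - 1) - 6934 = -1*5 - 6934 = -5 - 6934 = -6939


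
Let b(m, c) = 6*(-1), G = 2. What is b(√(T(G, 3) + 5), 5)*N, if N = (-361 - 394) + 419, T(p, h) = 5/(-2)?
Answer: 2016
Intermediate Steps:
T(p, h) = -5/2 (T(p, h) = 5*(-½) = -5/2)
N = -336 (N = -755 + 419 = -336)
b(m, c) = -6
b(√(T(G, 3) + 5), 5)*N = -6*(-336) = 2016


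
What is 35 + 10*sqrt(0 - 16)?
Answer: 35 + 40*I ≈ 35.0 + 40.0*I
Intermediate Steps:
35 + 10*sqrt(0 - 16) = 35 + 10*sqrt(-16) = 35 + 10*(4*I) = 35 + 40*I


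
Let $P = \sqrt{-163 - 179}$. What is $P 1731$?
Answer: $5193 i \sqrt{38} \approx 32012.0 i$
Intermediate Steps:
$P = 3 i \sqrt{38}$ ($P = \sqrt{-342} = 3 i \sqrt{38} \approx 18.493 i$)
$P 1731 = 3 i \sqrt{38} \cdot 1731 = 5193 i \sqrt{38}$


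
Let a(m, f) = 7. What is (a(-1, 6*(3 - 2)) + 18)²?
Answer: 625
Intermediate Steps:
(a(-1, 6*(3 - 2)) + 18)² = (7 + 18)² = 25² = 625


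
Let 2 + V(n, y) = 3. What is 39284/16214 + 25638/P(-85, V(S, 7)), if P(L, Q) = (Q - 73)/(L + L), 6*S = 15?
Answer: 2944620787/48642 ≈ 60537.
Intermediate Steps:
S = 5/2 (S = (⅙)*15 = 5/2 ≈ 2.5000)
V(n, y) = 1 (V(n, y) = -2 + 3 = 1)
P(L, Q) = (-73 + Q)/(2*L) (P(L, Q) = (-73 + Q)/((2*L)) = (-73 + Q)*(1/(2*L)) = (-73 + Q)/(2*L))
39284/16214 + 25638/P(-85, V(S, 7)) = 39284/16214 + 25638/(((½)*(-73 + 1)/(-85))) = 39284*(1/16214) + 25638/(((½)*(-1/85)*(-72))) = 19642/8107 + 25638/(36/85) = 19642/8107 + 25638*(85/36) = 19642/8107 + 363205/6 = 2944620787/48642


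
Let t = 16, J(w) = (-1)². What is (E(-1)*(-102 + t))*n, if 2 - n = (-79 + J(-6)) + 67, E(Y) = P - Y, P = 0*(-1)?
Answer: -1118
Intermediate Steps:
J(w) = 1
P = 0
E(Y) = -Y (E(Y) = 0 - Y = -Y)
n = 13 (n = 2 - ((-79 + 1) + 67) = 2 - (-78 + 67) = 2 - 1*(-11) = 2 + 11 = 13)
(E(-1)*(-102 + t))*n = ((-1*(-1))*(-102 + 16))*13 = (1*(-86))*13 = -86*13 = -1118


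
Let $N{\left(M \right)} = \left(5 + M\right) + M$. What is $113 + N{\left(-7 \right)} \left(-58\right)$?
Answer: $635$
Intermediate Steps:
$N{\left(M \right)} = 5 + 2 M$
$113 + N{\left(-7 \right)} \left(-58\right) = 113 + \left(5 + 2 \left(-7\right)\right) \left(-58\right) = 113 + \left(5 - 14\right) \left(-58\right) = 113 - -522 = 113 + 522 = 635$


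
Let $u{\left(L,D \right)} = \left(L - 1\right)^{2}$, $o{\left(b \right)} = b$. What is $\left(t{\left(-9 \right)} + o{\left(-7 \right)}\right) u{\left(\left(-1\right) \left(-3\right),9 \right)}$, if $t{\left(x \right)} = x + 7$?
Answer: $-36$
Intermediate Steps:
$t{\left(x \right)} = 7 + x$
$u{\left(L,D \right)} = \left(-1 + L\right)^{2}$
$\left(t{\left(-9 \right)} + o{\left(-7 \right)}\right) u{\left(\left(-1\right) \left(-3\right),9 \right)} = \left(\left(7 - 9\right) - 7\right) \left(-1 - -3\right)^{2} = \left(-2 - 7\right) \left(-1 + 3\right)^{2} = - 9 \cdot 2^{2} = \left(-9\right) 4 = -36$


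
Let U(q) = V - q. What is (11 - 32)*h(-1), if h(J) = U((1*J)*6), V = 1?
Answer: -147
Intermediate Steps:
U(q) = 1 - q
h(J) = 1 - 6*J (h(J) = 1 - 1*J*6 = 1 - J*6 = 1 - 6*J)
(11 - 32)*h(-1) = (11 - 32)*(1 - 6*(-1)) = -21*(1 + 6) = -21*7 = -147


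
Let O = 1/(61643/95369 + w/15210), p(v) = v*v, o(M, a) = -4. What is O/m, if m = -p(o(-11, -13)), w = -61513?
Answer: 725281245/39430746136 ≈ 0.018394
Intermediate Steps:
p(v) = v²
m = -16 (m = -1*(-4)² = -1*16 = -16)
O = -1450562490/4928843267 (O = 1/(61643/95369 - 61513/15210) = 1/(-4928843267/1450562490) = -1450562490/4928843267 ≈ -0.29430)
O/m = -1450562490/4928843267/(-16) = -1450562490/4928843267*(-1/16) = 725281245/39430746136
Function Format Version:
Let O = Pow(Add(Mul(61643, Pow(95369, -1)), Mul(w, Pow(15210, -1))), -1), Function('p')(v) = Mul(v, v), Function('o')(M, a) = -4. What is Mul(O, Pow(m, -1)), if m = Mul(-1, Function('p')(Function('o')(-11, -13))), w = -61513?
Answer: Rational(725281245, 39430746136) ≈ 0.018394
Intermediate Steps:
Function('p')(v) = Pow(v, 2)
m = -16 (m = Mul(-1, Pow(-4, 2)) = Mul(-1, 16) = -16)
O = Rational(-1450562490, 4928843267) (O = Pow(Add(Mul(61643, Pow(95369, -1)), Mul(-61513, Pow(15210, -1))), -1) = Pow(Add(Mul(61643, Rational(1, 95369)), Mul(-61513, Rational(1, 15210))), -1) = Pow(Add(Rational(61643, 95369), Rational(-61513, 15210)), -1) = Pow(Rational(-4928843267, 1450562490), -1) = Rational(-1450562490, 4928843267) ≈ -0.29430)
Mul(O, Pow(m, -1)) = Mul(Rational(-1450562490, 4928843267), Pow(-16, -1)) = Mul(Rational(-1450562490, 4928843267), Rational(-1, 16)) = Rational(725281245, 39430746136)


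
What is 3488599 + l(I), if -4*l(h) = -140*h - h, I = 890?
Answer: 7039943/2 ≈ 3.5200e+6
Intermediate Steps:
l(h) = 141*h/4 (l(h) = -(-140*h - h)/4 = -(-141)*h/4 = 141*h/4)
3488599 + l(I) = 3488599 + (141/4)*890 = 3488599 + 62745/2 = 7039943/2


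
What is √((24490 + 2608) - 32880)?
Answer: 7*I*√118 ≈ 76.039*I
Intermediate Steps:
√((24490 + 2608) - 32880) = √(27098 - 32880) = √(-5782) = 7*I*√118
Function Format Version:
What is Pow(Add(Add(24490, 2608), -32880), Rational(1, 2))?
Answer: Mul(7, I, Pow(118, Rational(1, 2))) ≈ Mul(76.039, I)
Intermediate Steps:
Pow(Add(Add(24490, 2608), -32880), Rational(1, 2)) = Pow(Add(27098, -32880), Rational(1, 2)) = Pow(-5782, Rational(1, 2)) = Mul(7, I, Pow(118, Rational(1, 2)))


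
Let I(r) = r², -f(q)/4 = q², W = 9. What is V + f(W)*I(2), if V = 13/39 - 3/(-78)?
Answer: -101059/78 ≈ -1295.6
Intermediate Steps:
f(q) = -4*q²
V = 29/78 (V = 13*(1/39) - 3*(-1/78) = ⅓ + 1/26 = 29/78 ≈ 0.37179)
V + f(W)*I(2) = 29/78 - 4*9²*2² = 29/78 - 4*81*4 = 29/78 - 324*4 = 29/78 - 1296 = -101059/78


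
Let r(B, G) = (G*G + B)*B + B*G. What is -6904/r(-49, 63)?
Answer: 6904/195167 ≈ 0.035375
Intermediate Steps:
r(B, G) = B*G + B*(B + G**2) (r(B, G) = (G**2 + B)*B + B*G = (B + G**2)*B + B*G = B*(B + G**2) + B*G = B*G + B*(B + G**2))
-6904/r(-49, 63) = -6904*(-1/(49*(-49 + 63 + 63**2))) = -6904*(-1/(49*(-49 + 63 + 3969))) = -6904/((-49*3983)) = -6904/(-195167) = -6904*(-1/195167) = 6904/195167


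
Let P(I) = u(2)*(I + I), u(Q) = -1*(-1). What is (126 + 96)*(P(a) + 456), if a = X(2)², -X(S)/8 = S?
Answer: 214896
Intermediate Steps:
u(Q) = 1
X(S) = -8*S
a = 256 (a = (-8*2)² = (-16)² = 256)
P(I) = 2*I (P(I) = 1*(I + I) = 1*(2*I) = 2*I)
(126 + 96)*(P(a) + 456) = (126 + 96)*(2*256 + 456) = 222*(512 + 456) = 222*968 = 214896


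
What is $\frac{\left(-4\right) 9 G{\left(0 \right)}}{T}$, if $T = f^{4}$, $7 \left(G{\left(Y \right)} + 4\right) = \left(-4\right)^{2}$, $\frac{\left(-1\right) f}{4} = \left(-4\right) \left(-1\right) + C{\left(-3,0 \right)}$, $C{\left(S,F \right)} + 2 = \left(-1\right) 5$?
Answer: $\frac{1}{336} \approx 0.0029762$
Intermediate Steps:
$C{\left(S,F \right)} = -7$ ($C{\left(S,F \right)} = -2 - 5 = -7$)
$f = 12$ ($f = - 4 \left(\left(-4\right) \left(-1\right) - 7\right) = - 4 \left(4 - 7\right) = \left(-4\right) \left(-3\right) = 12$)
$G{\left(Y \right)} = - \frac{12}{7}$ ($G{\left(Y \right)} = -4 + \frac{\left(-4\right)^{2}}{7} = -4 + \frac{1}{7} \cdot 16 = -4 + \frac{16}{7} = - \frac{12}{7}$)
$T = 20736$ ($T = 12^{4} = 20736$)
$\frac{\left(-4\right) 9 G{\left(0 \right)}}{T} = \frac{\left(-4\right) 9 \left(- \frac{12}{7}\right)}{20736} = \left(-36\right) \left(- \frac{12}{7}\right) \frac{1}{20736} = \frac{432}{7} \cdot \frac{1}{20736} = \frac{1}{336}$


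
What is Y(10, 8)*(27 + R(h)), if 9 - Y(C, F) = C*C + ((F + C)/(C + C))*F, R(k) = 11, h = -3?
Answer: -18658/5 ≈ -3731.6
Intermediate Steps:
Y(C, F) = 9 - C² - F*(C + F)/(2*C) (Y(C, F) = 9 - (C*C + ((F + C)/(C + C))*F) = 9 - (C² + ((C + F)/((2*C)))*F) = 9 - (C² + ((C + F)*(1/(2*C)))*F) = 9 - (C² + ((C + F)/(2*C))*F) = 9 - (C² + F*(C + F)/(2*C)) = 9 + (-C² - F*(C + F)/(2*C)) = 9 - C² - F*(C + F)/(2*C))
Y(10, 8)*(27 + R(h)) = (9 - 1*10² - ½*8 - ½*8²/10)*(27 + 11) = (9 - 1*100 - 4 - ½*⅒*64)*38 = (9 - 100 - 4 - 16/5)*38 = -491/5*38 = -18658/5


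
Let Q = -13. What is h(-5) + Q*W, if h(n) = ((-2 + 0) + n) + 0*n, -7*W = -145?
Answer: -1934/7 ≈ -276.29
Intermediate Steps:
W = 145/7 (W = -⅐*(-145) = 145/7 ≈ 20.714)
h(n) = -2 + n (h(n) = (-2 + n) + 0 = -2 + n)
h(-5) + Q*W = (-2 - 5) - 13*145/7 = -7 - 1885/7 = -1934/7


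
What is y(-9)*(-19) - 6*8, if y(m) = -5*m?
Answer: -903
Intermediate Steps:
y(-9)*(-19) - 6*8 = -5*(-9)*(-19) - 6*8 = 45*(-19) - 48 = -855 - 48 = -903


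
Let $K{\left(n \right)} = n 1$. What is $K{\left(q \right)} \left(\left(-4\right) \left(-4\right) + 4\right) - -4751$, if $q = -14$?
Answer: $4471$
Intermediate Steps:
$K{\left(n \right)} = n$
$K{\left(q \right)} \left(\left(-4\right) \left(-4\right) + 4\right) - -4751 = - 14 \left(\left(-4\right) \left(-4\right) + 4\right) - -4751 = - 14 \left(16 + 4\right) + 4751 = \left(-14\right) 20 + 4751 = -280 + 4751 = 4471$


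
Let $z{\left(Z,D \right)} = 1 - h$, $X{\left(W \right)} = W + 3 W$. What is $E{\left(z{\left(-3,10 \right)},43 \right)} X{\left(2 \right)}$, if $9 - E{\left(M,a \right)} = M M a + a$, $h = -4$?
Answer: $-8872$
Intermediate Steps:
$X{\left(W \right)} = 4 W$
$z{\left(Z,D \right)} = 5$ ($z{\left(Z,D \right)} = 1 - -4 = 1 + 4 = 5$)
$E{\left(M,a \right)} = 9 - a - a M^{2}$ ($E{\left(M,a \right)} = 9 - \left(M M a + a\right) = 9 - \left(M^{2} a + a\right) = 9 - \left(a M^{2} + a\right) = 9 - \left(a + a M^{2}\right) = 9 - a - a M^{2}$)
$E{\left(z{\left(-3,10 \right)},43 \right)} X{\left(2 \right)} = \left(9 - 43 - 43 \cdot 5^{2}\right) 4 \cdot 2 = \left(9 - 43 - 43 \cdot 25\right) 8 = \left(9 - 43 - 1075\right) 8 = \left(-1109\right) 8 = -8872$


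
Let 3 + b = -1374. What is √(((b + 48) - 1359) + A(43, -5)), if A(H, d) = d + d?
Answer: I*√2698 ≈ 51.942*I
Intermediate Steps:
b = -1377 (b = -3 - 1374 = -1377)
A(H, d) = 2*d
√(((b + 48) - 1359) + A(43, -5)) = √(((-1377 + 48) - 1359) + 2*(-5)) = √((-1329 - 1359) - 10) = √(-2688 - 10) = √(-2698) = I*√2698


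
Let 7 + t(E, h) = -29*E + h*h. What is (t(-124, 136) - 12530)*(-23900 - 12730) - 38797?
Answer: -350038447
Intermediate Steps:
t(E, h) = -7 + h² - 29*E (t(E, h) = -7 + (-29*E + h*h) = -7 + (-29*E + h²) = -7 + (h² - 29*E) = -7 + h² - 29*E)
(t(-124, 136) - 12530)*(-23900 - 12730) - 38797 = ((-7 + 136² - 29*(-124)) - 12530)*(-23900 - 12730) - 38797 = ((-7 + 18496 + 3596) - 12530)*(-36630) - 38797 = (22085 - 12530)*(-36630) - 38797 = 9555*(-36630) - 38797 = -349999650 - 38797 = -350038447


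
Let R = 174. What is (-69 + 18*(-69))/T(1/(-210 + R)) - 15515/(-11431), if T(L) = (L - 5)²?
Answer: -18913622221/374490991 ≈ -50.505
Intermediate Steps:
T(L) = (-5 + L)²
(-69 + 18*(-69))/T(1/(-210 + R)) - 15515/(-11431) = (-69 + 18*(-69))/((-5 + 1/(-210 + 174))²) - 15515/(-11431) = (-69 - 1242)/((-5 + 1/(-36))²) - 15515*(-1/11431) = -1311/(-5 - 1/36)² + 15515/11431 = -1311/((-181/36)²) + 15515/11431 = -1311/32761/1296 + 15515/11431 = -1311*1296/32761 + 15515/11431 = -1699056/32761 + 15515/11431 = -18913622221/374490991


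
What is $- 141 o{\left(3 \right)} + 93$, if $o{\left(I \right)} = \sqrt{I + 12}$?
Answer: $93 - 141 \sqrt{15} \approx -453.09$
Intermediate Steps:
$o{\left(I \right)} = \sqrt{12 + I}$
$- 141 o{\left(3 \right)} + 93 = - 141 \sqrt{12 + 3} + 93 = - 141 \sqrt{15} + 93 = 93 - 141 \sqrt{15}$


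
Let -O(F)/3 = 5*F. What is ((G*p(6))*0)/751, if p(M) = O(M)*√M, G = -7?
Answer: 0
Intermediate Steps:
O(F) = -15*F
p(M) = -15*M^(3/2) (p(M) = (-15*M)*√M = -15*M^(3/2))
((G*p(6))*0)/751 = (-(-105)*6^(3/2)*0)/751 = (-(-105)*6*√6*0)*(1/751) = (-(-630)*√6*0)*(1/751) = ((630*√6)*0)*(1/751) = 0*(1/751) = 0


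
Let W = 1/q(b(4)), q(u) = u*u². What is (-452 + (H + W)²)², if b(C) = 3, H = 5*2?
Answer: 65570308489/531441 ≈ 1.2338e+5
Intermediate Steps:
H = 10
q(u) = u³
W = 1/27 (W = 1/(3³) = 1/27 ≈ 0.037037)
(-452 + (H + W)²)² = (-452 + (10 + 1/27)²)² = (-452 + (271/27)²)² = (-452 + 73441/729)² = (-256067/729)² = 65570308489/531441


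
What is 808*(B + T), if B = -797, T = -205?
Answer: -809616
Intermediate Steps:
808*(B + T) = 808*(-797 - 205) = 808*(-1002) = -809616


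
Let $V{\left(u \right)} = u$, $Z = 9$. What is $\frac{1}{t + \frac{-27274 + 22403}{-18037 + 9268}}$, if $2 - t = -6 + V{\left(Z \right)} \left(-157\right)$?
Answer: $\frac{8769}{12465620} \approx 0.00070345$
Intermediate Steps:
$t = 1421$ ($t = 2 - \left(-6 + 9 \left(-157\right)\right) = 2 - \left(-6 - 1413\right) = 2 - -1419 = 2 + 1419 = 1421$)
$\frac{1}{t + \frac{-27274 + 22403}{-18037 + 9268}} = \frac{1}{1421 + \frac{-27274 + 22403}{-18037 + 9268}} = \frac{1}{1421 - \frac{4871}{-8769}} = \frac{1}{1421 - - \frac{4871}{8769}} = \frac{1}{1421 + \frac{4871}{8769}} = \frac{1}{\frac{12465620}{8769}} = \frac{8769}{12465620}$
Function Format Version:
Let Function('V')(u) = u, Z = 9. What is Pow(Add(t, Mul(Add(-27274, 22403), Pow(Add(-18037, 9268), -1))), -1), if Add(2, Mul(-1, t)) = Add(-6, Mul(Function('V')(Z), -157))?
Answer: Rational(8769, 12465620) ≈ 0.00070345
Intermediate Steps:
t = 1421 (t = Add(2, Mul(-1, Add(-6, Mul(9, -157)))) = Add(2, Mul(-1, Add(-6, -1413))) = Add(2, Mul(-1, -1419)) = Add(2, 1419) = 1421)
Pow(Add(t, Mul(Add(-27274, 22403), Pow(Add(-18037, 9268), -1))), -1) = Pow(Add(1421, Mul(Add(-27274, 22403), Pow(Add(-18037, 9268), -1))), -1) = Pow(Add(1421, Mul(-4871, Pow(-8769, -1))), -1) = Pow(Add(1421, Mul(-4871, Rational(-1, 8769))), -1) = Pow(Add(1421, Rational(4871, 8769)), -1) = Pow(Rational(12465620, 8769), -1) = Rational(8769, 12465620)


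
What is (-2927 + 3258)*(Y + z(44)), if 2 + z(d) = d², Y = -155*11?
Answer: 75799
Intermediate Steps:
Y = -1705
z(d) = -2 + d²
(-2927 + 3258)*(Y + z(44)) = (-2927 + 3258)*(-1705 + (-2 + 44²)) = 331*(-1705 + (-2 + 1936)) = 331*(-1705 + 1934) = 331*229 = 75799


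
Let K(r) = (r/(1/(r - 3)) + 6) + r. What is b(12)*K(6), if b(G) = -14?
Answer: -420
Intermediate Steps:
K(r) = 6 + r + r*(-3 + r) (K(r) = (r/(1/(-3 + r)) + 6) + r = (r*(-3 + r) + 6) + r = (6 + r*(-3 + r)) + r = 6 + r + r*(-3 + r))
b(12)*K(6) = -14*(6 + 6**2 - 2*6) = -14*(6 + 36 - 12) = -14*30 = -420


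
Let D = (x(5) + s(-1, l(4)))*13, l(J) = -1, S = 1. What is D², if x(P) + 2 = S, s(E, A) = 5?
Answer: 2704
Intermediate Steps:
x(P) = -1 (x(P) = -2 + 1 = -1)
D = 52 (D = (-1 + 5)*13 = 4*13 = 52)
D² = 52² = 2704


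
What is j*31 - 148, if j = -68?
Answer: -2256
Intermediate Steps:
j*31 - 148 = -68*31 - 148 = -2108 - 148 = -2256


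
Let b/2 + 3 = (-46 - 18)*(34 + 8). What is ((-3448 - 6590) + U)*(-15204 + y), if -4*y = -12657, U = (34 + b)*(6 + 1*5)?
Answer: 1658258847/2 ≈ 8.2913e+8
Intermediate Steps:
b = -5382 (b = -6 + 2*((-46 - 18)*(34 + 8)) = -6 + 2*(-64*42) = -6 + 2*(-2688) = -6 - 5376 = -5382)
U = -58828 (U = (34 - 5382)*(6 + 1*5) = -5348*(6 + 5) = -5348*11 = -58828)
y = 12657/4 (y = -1/4*(-12657) = 12657/4 ≈ 3164.3)
((-3448 - 6590) + U)*(-15204 + y) = ((-3448 - 6590) - 58828)*(-15204 + 12657/4) = (-10038 - 58828)*(-48159/4) = -68866*(-48159/4) = 1658258847/2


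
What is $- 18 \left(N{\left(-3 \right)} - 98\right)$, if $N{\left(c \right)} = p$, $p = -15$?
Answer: $2034$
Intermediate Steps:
$N{\left(c \right)} = -15$
$- 18 \left(N{\left(-3 \right)} - 98\right) = - 18 \left(-15 - 98\right) = \left(-18\right) \left(-113\right) = 2034$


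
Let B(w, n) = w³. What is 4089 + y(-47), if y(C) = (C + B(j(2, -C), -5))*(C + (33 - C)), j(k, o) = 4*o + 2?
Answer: 226349538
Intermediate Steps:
j(k, o) = 2 + 4*o
y(C) = 33*C + 33*(2 - 4*C)³ (y(C) = (C + (2 + 4*(-C))³)*(C + (33 - C)) = (C + (2 - 4*C)³)*33 = 33*C + 33*(2 - 4*C)³)
4089 + y(-47) = 4089 + (33*(-47) + 264*(1 - 2*(-47))³) = 4089 + (-1551 + 264*(1 + 94)³) = 4089 + (-1551 + 264*95³) = 4089 + (-1551 + 264*857375) = 4089 + (-1551 + 226347000) = 4089 + 226345449 = 226349538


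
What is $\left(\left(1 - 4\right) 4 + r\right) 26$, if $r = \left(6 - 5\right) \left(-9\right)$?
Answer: $-546$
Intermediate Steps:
$r = -9$ ($r = \left(6 - 5\right) \left(-9\right) = 1 \left(-9\right) = -9$)
$\left(\left(1 - 4\right) 4 + r\right) 26 = \left(\left(1 - 4\right) 4 - 9\right) 26 = \left(\left(-3\right) 4 - 9\right) 26 = \left(-12 - 9\right) 26 = \left(-21\right) 26 = -546$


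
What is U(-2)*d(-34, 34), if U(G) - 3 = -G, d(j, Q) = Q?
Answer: 170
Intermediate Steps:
U(G) = 3 - G
U(-2)*d(-34, 34) = (3 - 1*(-2))*34 = (3 + 2)*34 = 5*34 = 170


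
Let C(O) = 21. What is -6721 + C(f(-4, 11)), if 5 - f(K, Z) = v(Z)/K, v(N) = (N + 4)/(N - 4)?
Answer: -6700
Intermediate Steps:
v(N) = (4 + N)/(-4 + N)
f(K, Z) = 5 - (4 + Z)/(K*(-4 + Z)) (f(K, Z) = 5 - (4 + Z)/(-4 + Z)/K = 5 - (4 + Z)/(K*(-4 + Z)))
-6721 + C(f(-4, 11)) = -6721 + 21 = -6700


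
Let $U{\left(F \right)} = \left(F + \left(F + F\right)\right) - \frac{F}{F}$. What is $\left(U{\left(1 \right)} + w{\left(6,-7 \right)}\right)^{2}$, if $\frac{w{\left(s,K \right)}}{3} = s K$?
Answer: $15376$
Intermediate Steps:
$w{\left(s,K \right)} = 3 K s$ ($w{\left(s,K \right)} = 3 s K = 3 K s$)
$U{\left(F \right)} = -1 + 3 F$ ($U{\left(F \right)} = \left(F + 2 F\right) - 1 = 3 F - 1 = -1 + 3 F$)
$\left(U{\left(1 \right)} + w{\left(6,-7 \right)}\right)^{2} = \left(\left(-1 + 3 \cdot 1\right) + 3 \left(-7\right) 6\right)^{2} = \left(\left(-1 + 3\right) - 126\right)^{2} = \left(2 - 126\right)^{2} = \left(-124\right)^{2} = 15376$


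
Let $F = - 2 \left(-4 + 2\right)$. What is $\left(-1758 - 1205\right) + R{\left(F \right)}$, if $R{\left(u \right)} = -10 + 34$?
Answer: $-2939$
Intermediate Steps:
$F = 4$ ($F = \left(-2\right) \left(-2\right) = 4$)
$R{\left(u \right)} = 24$
$\left(-1758 - 1205\right) + R{\left(F \right)} = \left(-1758 - 1205\right) + 24 = -2963 + 24 = -2939$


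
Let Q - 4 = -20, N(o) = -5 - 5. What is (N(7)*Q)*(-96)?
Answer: -15360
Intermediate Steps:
N(o) = -10
Q = -16 (Q = 4 - 20 = -16)
(N(7)*Q)*(-96) = -10*(-16)*(-96) = 160*(-96) = -15360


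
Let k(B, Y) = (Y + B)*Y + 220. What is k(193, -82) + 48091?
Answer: 39209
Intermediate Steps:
k(B, Y) = 220 + Y*(B + Y) (k(B, Y) = (B + Y)*Y + 220 = Y*(B + Y) + 220 = 220 + Y*(B + Y))
k(193, -82) + 48091 = (220 + (-82)**2 + 193*(-82)) + 48091 = (220 + 6724 - 15826) + 48091 = -8882 + 48091 = 39209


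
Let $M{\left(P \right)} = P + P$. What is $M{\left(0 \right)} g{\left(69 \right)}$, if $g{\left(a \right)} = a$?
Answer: $0$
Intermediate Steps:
$M{\left(P \right)} = 2 P$
$M{\left(0 \right)} g{\left(69 \right)} = 2 \cdot 0 \cdot 69 = 0 \cdot 69 = 0$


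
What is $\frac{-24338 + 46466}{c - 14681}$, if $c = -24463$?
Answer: $- \frac{922}{1631} \approx -0.5653$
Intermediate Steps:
$\frac{-24338 + 46466}{c - 14681} = \frac{-24338 + 46466}{-24463 - 14681} = \frac{22128}{-39144} = 22128 \left(- \frac{1}{39144}\right) = - \frac{922}{1631}$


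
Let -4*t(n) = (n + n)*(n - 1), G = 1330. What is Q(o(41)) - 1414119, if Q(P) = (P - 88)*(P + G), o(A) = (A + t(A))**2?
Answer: 369008164644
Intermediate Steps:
t(n) = -n*(-1 + n)/2 (t(n) = -(n + n)*(n - 1)/4 = -2*n*(-1 + n)/4 = -n*(-1 + n)/2)
o(A) = (A + A*(1 - A)/2)**2
Q(P) = (-88 + P)*(1330 + P) (Q(P) = (P - 88)*(P + 1330) = (-88 + P)*(1330 + P))
Q(o(41)) - 1414119 = (-117040 + ((1/4)*41**2*(-3 + 41)**2)**2 + 1242*((1/4)*41**2*(-3 + 41)**2)) - 1414119 = (-117040 + ((1/4)*1681*38**2)**2 + 1242*((1/4)*1681*38**2)) - 1414119 = (-117040 + ((1/4)*1681*1444)**2 + 1242*((1/4)*1681*1444)) - 1414119 = (-117040 + 606841**2 + 1242*606841) - 1414119 = (-117040 + 368255999281 + 753696522) - 1414119 = 369009578763 - 1414119 = 369008164644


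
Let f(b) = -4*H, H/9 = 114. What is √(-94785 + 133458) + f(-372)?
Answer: -4104 + 3*√4297 ≈ -3907.3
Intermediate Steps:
H = 1026 (H = 9*114 = 1026)
f(b) = -4104 (f(b) = -4*1026 = -4104)
√(-94785 + 133458) + f(-372) = √(-94785 + 133458) - 4104 = √38673 - 4104 = 3*√4297 - 4104 = -4104 + 3*√4297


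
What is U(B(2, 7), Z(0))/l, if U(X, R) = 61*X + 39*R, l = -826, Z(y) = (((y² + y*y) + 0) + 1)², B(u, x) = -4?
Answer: 205/826 ≈ 0.24818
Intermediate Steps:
Z(y) = (1 + 2*y²)² (Z(y) = (((y² + y²) + 0) + 1)² = ((2*y² + 0) + 1)² = (2*y² + 1)² = (1 + 2*y²)²)
U(X, R) = 39*R + 61*X
U(B(2, 7), Z(0))/l = (39*(1 + 2*0²)² + 61*(-4))/(-826) = -(39*(1 + 2*0)² - 244)/826 = -(39*(1 + 0)² - 244)/826 = -(39*1² - 244)/826 = -(39*1 - 244)/826 = -(39 - 244)/826 = -1/826*(-205) = 205/826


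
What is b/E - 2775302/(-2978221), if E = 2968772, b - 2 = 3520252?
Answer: 9361666628639/4420829557306 ≈ 2.1176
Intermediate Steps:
b = 3520254 (b = 2 + 3520252 = 3520254)
b/E - 2775302/(-2978221) = 3520254/2968772 - 2775302/(-2978221) = 3520254*(1/2968772) - 2775302*(-1/2978221) = 1760127/1484386 + 2775302/2978221 = 9361666628639/4420829557306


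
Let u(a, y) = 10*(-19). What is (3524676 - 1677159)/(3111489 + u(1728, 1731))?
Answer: 1847517/3111299 ≈ 0.59381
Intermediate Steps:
u(a, y) = -190
(3524676 - 1677159)/(3111489 + u(1728, 1731)) = (3524676 - 1677159)/(3111489 - 190) = 1847517/3111299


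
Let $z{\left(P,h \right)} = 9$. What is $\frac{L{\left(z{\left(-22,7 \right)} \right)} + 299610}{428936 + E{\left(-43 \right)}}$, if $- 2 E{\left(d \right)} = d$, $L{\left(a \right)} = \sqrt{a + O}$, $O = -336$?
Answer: $\frac{119844}{171583} + \frac{2 i \sqrt{327}}{857915} \approx 0.69846 + 4.2156 \cdot 10^{-5} i$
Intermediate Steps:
$L{\left(a \right)} = \sqrt{-336 + a}$ ($L{\left(a \right)} = \sqrt{a - 336} = \sqrt{-336 + a}$)
$E{\left(d \right)} = - \frac{d}{2}$
$\frac{L{\left(z{\left(-22,7 \right)} \right)} + 299610}{428936 + E{\left(-43 \right)}} = \frac{\sqrt{-336 + 9} + 299610}{428936 - - \frac{43}{2}} = \frac{\sqrt{-327} + 299610}{428936 + \frac{43}{2}} = \frac{i \sqrt{327} + 299610}{\frac{857915}{2}} = \left(299610 + i \sqrt{327}\right) \frac{2}{857915} = \frac{119844}{171583} + \frac{2 i \sqrt{327}}{857915}$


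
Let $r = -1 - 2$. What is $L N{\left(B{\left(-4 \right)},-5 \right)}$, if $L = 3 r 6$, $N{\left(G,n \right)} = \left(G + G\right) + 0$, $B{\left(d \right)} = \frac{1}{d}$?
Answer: $27$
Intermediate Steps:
$r = -3$
$N{\left(G,n \right)} = 2 G$ ($N{\left(G,n \right)} = 2 G + 0 = 2 G$)
$L = -54$ ($L = 3 \left(-3\right) 6 = \left(-9\right) 6 = -54$)
$L N{\left(B{\left(-4 \right)},-5 \right)} = - 54 \frac{2}{-4} = - 54 \cdot 2 \left(- \frac{1}{4}\right) = \left(-54\right) \left(- \frac{1}{2}\right) = 27$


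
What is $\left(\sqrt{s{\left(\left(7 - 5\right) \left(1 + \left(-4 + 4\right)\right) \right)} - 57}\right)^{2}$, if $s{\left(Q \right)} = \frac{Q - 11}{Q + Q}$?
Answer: $- \frac{237}{4} \approx -59.25$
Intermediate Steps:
$s{\left(Q \right)} = \frac{-11 + Q}{2 Q}$
$\left(\sqrt{s{\left(\left(7 - 5\right) \left(1 + \left(-4 + 4\right)\right) \right)} - 57}\right)^{2} = \left(\sqrt{\frac{-11 + \left(7 - 5\right) \left(1 + \left(-4 + 4\right)\right)}{2 \left(7 - 5\right) \left(1 + \left(-4 + 4\right)\right)} - 57}\right)^{2} = \left(\sqrt{\frac{-11 + 2 \left(1 + 0\right)}{2 \cdot 2 \left(1 + 0\right)} - 57}\right)^{2} = \left(\sqrt{\frac{-11 + 2 \cdot 1}{2 \cdot 2 \cdot 1} - 57}\right)^{2} = \left(\sqrt{\frac{-11 + 2}{2 \cdot 2} - 57}\right)^{2} = \left(\sqrt{\frac{1}{2} \cdot \frac{1}{2} \left(-9\right) - 57}\right)^{2} = \left(\sqrt{- \frac{9}{4} - 57}\right)^{2} = \left(\sqrt{- \frac{237}{4}}\right)^{2} = \left(\frac{i \sqrt{237}}{2}\right)^{2} = - \frac{237}{4}$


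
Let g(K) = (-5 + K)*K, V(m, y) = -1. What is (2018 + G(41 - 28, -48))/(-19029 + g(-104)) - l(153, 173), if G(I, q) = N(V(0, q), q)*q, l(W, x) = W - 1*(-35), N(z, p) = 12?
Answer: -206818/1099 ≈ -188.19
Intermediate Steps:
l(W, x) = 35 + W (l(W, x) = W + 35 = 35 + W)
G(I, q) = 12*q
g(K) = K*(-5 + K)
(2018 + G(41 - 28, -48))/(-19029 + g(-104)) - l(153, 173) = (2018 + 12*(-48))/(-19029 - 104*(-5 - 104)) - (35 + 153) = (2018 - 576)/(-19029 - 104*(-109)) - 1*188 = 1442/(-19029 + 11336) - 188 = 1442/(-7693) - 188 = 1442*(-1/7693) - 188 = -206/1099 - 188 = -206818/1099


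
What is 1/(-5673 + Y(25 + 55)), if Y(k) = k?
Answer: -1/5593 ≈ -0.00017879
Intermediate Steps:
1/(-5673 + Y(25 + 55)) = 1/(-5673 + (25 + 55)) = 1/(-5673 + 80) = 1/(-5593) = -1/5593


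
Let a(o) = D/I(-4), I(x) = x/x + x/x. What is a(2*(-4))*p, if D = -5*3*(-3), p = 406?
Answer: 9135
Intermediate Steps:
I(x) = 2 (I(x) = 1 + 1 = 2)
D = 45 (D = -15*(-3) = 45)
a(o) = 45/2
a(2*(-4))*p = (45/2)*406 = 9135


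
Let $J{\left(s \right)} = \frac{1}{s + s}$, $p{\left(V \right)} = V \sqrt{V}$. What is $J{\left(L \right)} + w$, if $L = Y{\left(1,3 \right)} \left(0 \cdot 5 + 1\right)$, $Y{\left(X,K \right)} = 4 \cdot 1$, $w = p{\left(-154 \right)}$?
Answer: $\frac{1}{8} - 154 i \sqrt{154} \approx 0.125 - 1911.1 i$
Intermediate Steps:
$p{\left(V \right)} = V^{\frac{3}{2}}$
$w = - 154 i \sqrt{154}$ ($w = \left(-154\right)^{\frac{3}{2}} = - 154 i \sqrt{154} \approx - 1911.1 i$)
$Y{\left(X,K \right)} = 4$
$L = 4$ ($L = 4 \left(0 \cdot 5 + 1\right) = 4 \left(0 + 1\right) = 4 \cdot 1 = 4$)
$J{\left(s \right)} = \frac{1}{2 s}$
$J{\left(L \right)} + w = \frac{1}{2 \cdot 4} - 154 i \sqrt{154} = \frac{1}{2} \cdot \frac{1}{4} - 154 i \sqrt{154} = \frac{1}{8} - 154 i \sqrt{154}$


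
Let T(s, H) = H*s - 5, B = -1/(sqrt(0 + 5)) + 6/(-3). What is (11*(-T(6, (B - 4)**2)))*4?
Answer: -46684/5 - 3168*sqrt(5)/5 ≈ -10754.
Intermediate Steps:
B = -2 - sqrt(5)/5 (B = -1/(sqrt(5)) + 6*(-1/3) = -sqrt(5)/5 - 2 = -2 - sqrt(5)/5 ≈ -2.4472)
T(s, H) = -5 + H*s
(11*(-T(6, (B - 4)**2)))*4 = (11*(-(-5 + ((-2 - sqrt(5)/5) - 4)**2*6)))*4 = (11*(-(-5 + (-6 - sqrt(5)/5)**2*6)))*4 = (11*(-(-5 + 6*(-6 - sqrt(5)/5)**2)))*4 = (11*(5 - 6*(-6 - sqrt(5)/5)**2))*4 = (55 - 66*(-6 - sqrt(5)/5)**2)*4 = 220 - 264*(-6 - sqrt(5)/5)**2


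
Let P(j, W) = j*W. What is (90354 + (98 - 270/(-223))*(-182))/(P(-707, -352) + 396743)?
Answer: 16122374/143970361 ≈ 0.11198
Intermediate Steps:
P(j, W) = W*j
(90354 + (98 - 270/(-223))*(-182))/(P(-707, -352) + 396743) = (90354 + (98 - 270/(-223))*(-182))/(-352*(-707) + 396743) = (90354 + (98 - 270*(-1/223))*(-182))/(248864 + 396743) = (90354 + (98 + 270/223)*(-182))/645607 = (90354 + (22124/223)*(-182))*(1/645607) = (90354 - 4026568/223)*(1/645607) = (16122374/223)*(1/645607) = 16122374/143970361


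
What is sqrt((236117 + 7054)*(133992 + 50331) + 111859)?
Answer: 2*sqrt(11205530023) ≈ 2.1171e+5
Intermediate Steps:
sqrt((236117 + 7054)*(133992 + 50331) + 111859) = sqrt(243171*184323 + 111859) = sqrt(44822008233 + 111859) = sqrt(44822120092) = 2*sqrt(11205530023)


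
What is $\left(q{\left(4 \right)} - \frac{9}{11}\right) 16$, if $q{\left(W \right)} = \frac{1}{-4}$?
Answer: $- \frac{188}{11} \approx -17.091$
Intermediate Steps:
$q{\left(W \right)} = - \frac{1}{4}$
$\left(q{\left(4 \right)} - \frac{9}{11}\right) 16 = \left(- \frac{1}{4} - \frac{9}{11}\right) 16 = \left(- \frac{47}{44}\right) 16 = - \frac{188}{11}$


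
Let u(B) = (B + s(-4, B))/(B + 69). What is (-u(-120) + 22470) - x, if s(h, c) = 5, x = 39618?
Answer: -874663/51 ≈ -17150.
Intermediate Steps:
u(B) = (5 + B)/(69 + B) (u(B) = (B + 5)/(B + 69) = (5 + B)/(69 + B))
(-u(-120) + 22470) - x = (-(5 - 120)/(69 - 120) + 22470) - 1*39618 = (-(-115)/(-51) + 22470) - 39618 = (-(-1)*(-115)/51 + 22470) - 39618 = (-1*115/51 + 22470) - 39618 = (-115/51 + 22470) - 39618 = 1145855/51 - 39618 = -874663/51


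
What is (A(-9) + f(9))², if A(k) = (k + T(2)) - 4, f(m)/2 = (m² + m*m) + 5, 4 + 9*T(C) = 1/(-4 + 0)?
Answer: 133148521/1296 ≈ 1.0274e+5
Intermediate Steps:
T(C) = -17/36 (T(C) = -4/9 + 1/(9*(-4 + 0)) = -4/9 + (⅑)/(-4) = -4/9 + (⅑)*(-¼) = -4/9 - 1/36 = -17/36)
f(m) = 10 + 4*m² (f(m) = 2*((m² + m*m) + 5) = 2*((m² + m²) + 5) = 2*(2*m² + 5) = 2*(5 + 2*m²) = 10 + 4*m²)
A(k) = -161/36 + k (A(k) = (k - 17/36) - 4 = (-17/36 + k) - 4 = -161/36 + k)
(A(-9) + f(9))² = ((-161/36 - 9) + (10 + 4*9²))² = (-485/36 + (10 + 4*81))² = (-485/36 + (10 + 324))² = (-485/36 + 334)² = (11539/36)² = 133148521/1296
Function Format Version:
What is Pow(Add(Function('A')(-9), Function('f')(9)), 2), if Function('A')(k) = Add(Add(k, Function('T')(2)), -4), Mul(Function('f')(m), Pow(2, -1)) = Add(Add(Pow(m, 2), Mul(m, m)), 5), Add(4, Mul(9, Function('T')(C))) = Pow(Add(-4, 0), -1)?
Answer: Rational(133148521, 1296) ≈ 1.0274e+5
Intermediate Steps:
Function('T')(C) = Rational(-17, 36) (Function('T')(C) = Add(Rational(-4, 9), Mul(Rational(1, 9), Pow(Add(-4, 0), -1))) = Add(Rational(-4, 9), Mul(Rational(1, 9), Pow(-4, -1))) = Add(Rational(-4, 9), Mul(Rational(1, 9), Rational(-1, 4))) = Add(Rational(-4, 9), Rational(-1, 36)) = Rational(-17, 36))
Function('f')(m) = Add(10, Mul(4, Pow(m, 2))) (Function('f')(m) = Mul(2, Add(Add(Pow(m, 2), Mul(m, m)), 5)) = Mul(2, Add(Add(Pow(m, 2), Pow(m, 2)), 5)) = Mul(2, Add(Mul(2, Pow(m, 2)), 5)) = Mul(2, Add(5, Mul(2, Pow(m, 2)))) = Add(10, Mul(4, Pow(m, 2))))
Function('A')(k) = Add(Rational(-161, 36), k) (Function('A')(k) = Add(Add(k, Rational(-17, 36)), -4) = Add(Add(Rational(-17, 36), k), -4) = Add(Rational(-161, 36), k))
Pow(Add(Function('A')(-9), Function('f')(9)), 2) = Pow(Add(Add(Rational(-161, 36), -9), Add(10, Mul(4, Pow(9, 2)))), 2) = Pow(Add(Rational(-485, 36), Add(10, Mul(4, 81))), 2) = Pow(Add(Rational(-485, 36), Add(10, 324)), 2) = Pow(Add(Rational(-485, 36), 334), 2) = Pow(Rational(11539, 36), 2) = Rational(133148521, 1296)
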